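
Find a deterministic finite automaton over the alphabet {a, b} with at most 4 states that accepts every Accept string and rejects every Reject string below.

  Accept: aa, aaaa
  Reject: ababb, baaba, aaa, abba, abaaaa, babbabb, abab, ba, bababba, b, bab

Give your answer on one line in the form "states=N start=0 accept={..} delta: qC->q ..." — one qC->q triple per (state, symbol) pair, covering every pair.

states=4 start=0 accept={2} delta: 0a->1 0b->0 1a->2 1b->3 2a->1 2b->0 3a->0 3b->0

Grow the machine one transition at a time. Run the examples from 0; the earliest place one falls off (shortest prefix, ties alphabetical) gets sent to the lowest-numbered state that keeps every Accept/Reject pair distinguishable — a pair clashes when both reach the same state with identical unread suffix — and to a fresh state only if none does.
a: 0a undefined. 0a->0: no, aa/aaa meet in 0. Open state 1: 0a->1.
b: 0b undefined. 0b->0: ok.
aa: 1a undefined. 1a->0: no, aa/b meet in 0. 1a->1: no, aa/aaa meet in 1. Open state 2: 1a->2.
ab: 1b undefined. 1b->0: no, aaaa/abaaaa meet in 2 with "aa" left. 1b->1: no, aa/abba meet in 2. 1b->2: no, aa/bab meet in 2. Open state 3: 1b->3.
aaa: 2a undefined. 2a->0: no, aaaa/ba meet in 1. 2a->1: ok.
aba: 3a undefined. 3a->0: ok.
abb: 3b undefined. 3b->0: ok.
baab: 2b undefined. 2b->0: ok.
All examples now run through 4 states with every (state, symbol) defined. Accept strings end in {2}, Reject strings end in {0,1,3}; accept={2}.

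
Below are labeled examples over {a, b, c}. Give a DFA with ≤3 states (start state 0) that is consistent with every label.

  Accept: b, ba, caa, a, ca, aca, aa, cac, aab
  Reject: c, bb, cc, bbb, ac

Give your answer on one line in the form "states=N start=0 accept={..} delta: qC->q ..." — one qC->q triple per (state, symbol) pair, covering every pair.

Fold the examples into a partial DFA from state 0: repeatedly fix the first undefined (state, symbol) met by the shortest-then-alphabetical prefix, trying targets in increasing order and rejecting any under which an Accept and a Reject string meet in one state with the same remainder; add a state when all current targets are rejected. Accepting states are where Accept strings end.
a: 0a undefined. 0a->0: ok.
b: 0b undefined. 0b->0: no, b/bb meet in 0. Open state 1: 0b->1.
c: 0c undefined. 0c->0: no, caa/c meet in 0. 0c->1: no, b/c meet in 1. Open state 2: 0c->2.
ba: 1a undefined. 1a->0: ok.
bb: 1b undefined. 1b->0: no, b/bbb meet in 1. 1b->1: no, b/bb meet in 1. 1b->2: ok.
ca: 2a undefined. 2a->0: no, cac/c meet in 2. 2a->1: ok.
cc: 2c undefined. 2c->0: no, ba/cc meet in 0. 2c->1: no, b/cc meet in 1. 2c->2: ok.
bbb: 2b undefined. 2b->0: no, ba/bbb meet in 0. 2b->1: no, b/bbb meet in 1. 2b->2: ok.
cac: 1c undefined. 1c->0: ok.
All examples now run through 3 states with every (state, symbol) defined. Accept strings end in {0,1}, Reject strings end in {2}; accept={0,1}.

states=3 start=0 accept={0,1} delta: 0a->0 0b->1 0c->2 1a->0 1b->2 1c->0 2a->1 2b->2 2c->2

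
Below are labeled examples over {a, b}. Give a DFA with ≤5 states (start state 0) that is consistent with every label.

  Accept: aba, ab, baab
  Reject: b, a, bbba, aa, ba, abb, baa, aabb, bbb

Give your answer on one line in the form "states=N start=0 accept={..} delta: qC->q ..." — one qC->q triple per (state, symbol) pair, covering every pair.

Fold the examples into a partial DFA from state 0: repeatedly fix the first undefined (state, symbol) met by the shortest-then-alphabetical prefix, trying targets in increasing order and rejecting any under which an Accept and a Reject string meet in one state with the same remainder; add a state when all current targets are rejected. Accepting states are where Accept strings end.
a: 0a undefined. 0a->0: no, aba/ba meet in 0 with "ba" left. Open state 1: 0a->1.
b: 0b undefined. 0b->0: ok.
aa: 1a undefined. 1a->0: no, baab/b meet in 0. 1a->1: ok.
ab: 1b undefined. 1b->0: no, aba/a meet in 1. 1b->1: no, aba/a meet in 1. Open state 2: 1b->2.
aba: 2a undefined. 2a->0: no, aba/b meet in 0. 2a->1: no, aba/a meet in 1. 2a->2: ok.
abb: 2b undefined. 2b->0: ok.
All examples now run through 3 states with every (state, symbol) defined. Accept strings end in {2}, Reject strings end in {0,1}; accept={2}.

states=3 start=0 accept={2} delta: 0a->1 0b->0 1a->1 1b->2 2a->2 2b->0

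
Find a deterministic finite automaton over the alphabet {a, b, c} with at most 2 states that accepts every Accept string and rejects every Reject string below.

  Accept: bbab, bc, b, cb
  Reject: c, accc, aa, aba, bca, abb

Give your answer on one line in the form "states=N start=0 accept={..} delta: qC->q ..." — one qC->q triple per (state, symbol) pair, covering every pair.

Fold the examples into a partial DFA from state 0: repeatedly fix the first undefined (state, symbol) met by the shortest-then-alphabetical prefix, trying targets in increasing order and rejecting any under which an Accept and a Reject string meet in one state with the same remainder; add a state when all current targets are rejected. Accepting states are where Accept strings end.
a: 0a undefined. 0a->0: ok.
b: 0b undefined. 0b->0: no, bbab/aa meet in 0. Open state 1: 0b->1.
c: 0c undefined. 0c->0: ok.
bb: 1b undefined. 1b->0: ok.
bc: 1c undefined. 1c->0: no, bc/c meet in 0. 1c->1: ok.
aba: 1a undefined. 1a->0: ok.
All examples now run through 2 states with every (state, symbol) defined. Accept strings end in {1}, Reject strings end in {0}; accept={1}.

states=2 start=0 accept={1} delta: 0a->0 0b->1 0c->0 1a->0 1b->0 1c->1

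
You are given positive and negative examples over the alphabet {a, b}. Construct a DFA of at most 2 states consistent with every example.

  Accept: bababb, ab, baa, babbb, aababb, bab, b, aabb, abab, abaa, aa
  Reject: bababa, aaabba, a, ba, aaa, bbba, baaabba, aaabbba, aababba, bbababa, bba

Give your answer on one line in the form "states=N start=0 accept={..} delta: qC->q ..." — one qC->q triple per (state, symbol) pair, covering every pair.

State merging on the prefix tree: take the shortest (then alphabetical) example prefix whose next move is undefined and point that move at state 0, else 1, else 2, ...; a target is out if some Accept/Reject pair would then sit in one state with the same input left (inseparable). If every existing state is out, open a new one.
a: 0a undefined. 0a->0: no, aa/a meet in 0. Open state 1: 0a->1.
b: 0b undefined. 0b->0: ok.
aa: 1a undefined. 1a->0: ok.
ab: 1b undefined. 1b->0: ok.
All examples now run through 2 states with every (state, symbol) defined. Accept strings end in {0}, Reject strings end in {1}; accept={0}.

states=2 start=0 accept={0} delta: 0a->1 0b->0 1a->0 1b->0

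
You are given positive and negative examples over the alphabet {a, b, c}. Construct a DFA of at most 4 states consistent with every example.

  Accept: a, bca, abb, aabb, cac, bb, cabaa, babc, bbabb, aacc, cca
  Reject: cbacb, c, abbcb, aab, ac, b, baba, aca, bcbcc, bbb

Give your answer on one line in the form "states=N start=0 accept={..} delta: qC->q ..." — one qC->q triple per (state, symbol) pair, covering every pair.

states=4 start=0 accept={0,2} delta: 0a->0 0b->1 0c->1 1a->1 1b->2 1c->0 2a->3 2b->1 2c->0 3a->0 3b->1 3c->0

State merging on the prefix tree: take the shortest (then alphabetical) example prefix whose next move is undefined and point that move at state 0, else 1, else 2, ...; a target is out if some Accept/Reject pair would then sit in one state with the same input left (inseparable). If every existing state is out, open a new one.
a: 0a undefined. 0a->0: ok.
b: 0b undefined. 0b->0: no, a/aab meet in 0. Open state 1: 0b->1.
c: 0c undefined. 0c->0: no, a/c meet in 0. 0c->1: ok.
ba: 1a undefined. 1a->0: no, a/baba meet in 0. 1a->1: ok.
bb: 1b undefined. 1b->0: no, a/cbacb meet in 0. 1b->1: no, abb/c meet in 1. Open state 2: 1b->2.
bc: 1c undefined. 1c->0: ok.
bba: 2a undefined. 2a->0: no, a/baba meet in 0. 2a->1: no, cabaa/cbacb meet in 1. 2a->2: no, abb/baba meet in 2. Open state 3: 2a->3.
bbb: 2b undefined. 2b->0: no, a/bbb meet in 0. 2b->1: ok.
abbc: 2c undefined. 2c->0: ok.
bbab: 3b undefined. 3b->0: no, bbabb/c meet in 1. 3b->1: ok.
cbac: 3c undefined. 3c->0: ok.
cabaa: 3a undefined. 3a->0: ok.
All examples now run through 4 states with every (state, symbol) defined. Accept strings end in {0,2}, Reject strings end in {1,3}; accept={0,2}.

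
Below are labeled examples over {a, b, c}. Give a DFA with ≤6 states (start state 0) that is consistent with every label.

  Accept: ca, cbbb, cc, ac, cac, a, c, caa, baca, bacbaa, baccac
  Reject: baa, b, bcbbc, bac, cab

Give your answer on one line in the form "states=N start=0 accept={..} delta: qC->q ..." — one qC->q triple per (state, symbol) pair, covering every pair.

Grow the machine one transition at a time. Run the examples from 0; the earliest place one falls off (shortest prefix, ties alphabetical) gets sent to the lowest-numbered state that keeps every Accept/Reject pair distinguishable — a pair clashes when both reach the same state with identical unread suffix — and to a fresh state only if none does.
a: 0a undefined. 0a->0: ok.
b: 0b undefined. 0b->0: no, ac/bac meet in 0 with "c" left. Open state 1: 0b->1.
c: 0c undefined. 0c->0: ok.
ba: 1a undefined. 1a->0: no, ca/baa meet in 0. 1a->1: ok.
bc: 1c undefined. 1c->0: no, ca/bac meet in 0. 1c->1: no, baca/baa meet in 1. Open state 2: 1c->2.
bcb: 2b undefined. 2b->0: ok.
cbb: 1b undefined. 1b->0: no, cbbb/baa meet in 1. 1b->1: no, cbbb/baa meet in 1. 1b->2: ok.
baca: 2a undefined. 2a->0: ok.
bacc: 2c undefined. 2c->0: ok.
All examples now run through 3 states with every (state, symbol) defined. Accept strings end in {0}, Reject strings end in {1,2}; accept={0}.

states=3 start=0 accept={0} delta: 0a->0 0b->1 0c->0 1a->1 1b->2 1c->2 2a->0 2b->0 2c->0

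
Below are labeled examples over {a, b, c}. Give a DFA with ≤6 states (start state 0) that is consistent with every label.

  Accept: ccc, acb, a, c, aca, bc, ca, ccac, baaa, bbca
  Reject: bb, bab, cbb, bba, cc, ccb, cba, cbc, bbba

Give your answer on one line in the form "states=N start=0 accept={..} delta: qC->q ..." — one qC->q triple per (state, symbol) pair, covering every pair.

states=5 start=0 accept={0,2,4} delta: 0a->0 0b->1 0c->2 1a->0 1b->3 1c->0 2a->0 2b->4 2c->1 3a->1 3b->3 3c->0 4a->1 4b->1 4c->1

Grow the machine one transition at a time. Run the examples from 0; the earliest place one falls off (shortest prefix, ties alphabetical) gets sent to the lowest-numbered state that keeps every Accept/Reject pair distinguishable — a pair clashes when both reach the same state with identical unread suffix — and to a fresh state only if none does.
a: 0a undefined. 0a->0: ok.
b: 0b undefined. 0b->0: no, a/bb meet in 0. Open state 1: 0b->1.
c: 0c undefined. 0c->0: no, ccc/cc meet in 0. 0c->1: no, acb/bb meet in 1 with "b" left. Open state 2: 0c->2.
ba: 1a undefined. 1a->0: ok.
bb: 1b undefined. 1b->0: no, a/bb meet in 0. 1b->1: no, a/bba meet in 0. 1b->2: no, c/bb meet in 2. Open state 3: 1b->3.
bc: 1c undefined. 1c->0: ok.
ca: 2a undefined. 2a->0: ok.
cb: 2b undefined. 2b->0: no, acb/cba meet in 0. 2b->1: no, acb/bab meet in 1. 2b->2: no, acb/cbb meet in 2. 2b->3: no, acb/bb meet in 3. Open state 4: 2b->4.
cc: 2c undefined. 2c->0: no, a/cc meet in 0. 2c->1: ok.
bba: 3a undefined. 3a->0: no, ccc/bba meet in 0. 3a->1: ok.
bbb: 3b undefined. 3b->0: no, ccc/bbba meet in 0. 3b->1: no, ccc/bbba meet in 0. 3b->2: no, ccc/bbba meet in 0. 3b->3: ok.
bbc: 3c undefined. 3c->0: ok.
cba: 4a undefined. 4a->0: no, ccc/cba meet in 0. 4a->1: ok.
cbb: 4b undefined. 4b->0: no, ccc/cbb meet in 0. 4b->1: ok.
cbc: 4c undefined. 4c->0: no, ccc/cbc meet in 0. 4c->1: ok.
All examples now run through 5 states with every (state, symbol) defined. Accept strings end in {0,2,4}, Reject strings end in {1,3}; accept={0,2,4}.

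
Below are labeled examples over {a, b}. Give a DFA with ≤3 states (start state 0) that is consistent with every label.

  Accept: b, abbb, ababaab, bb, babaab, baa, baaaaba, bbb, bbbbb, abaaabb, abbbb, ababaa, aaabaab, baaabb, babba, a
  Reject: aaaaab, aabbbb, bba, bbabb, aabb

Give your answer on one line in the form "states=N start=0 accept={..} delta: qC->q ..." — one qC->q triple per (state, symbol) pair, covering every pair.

State merging on the prefix tree: take the shortest (then alphabetical) example prefix whose next move is undefined and point that move at state 0, else 1, else 2, ...; a target is out if some Accept/Reject pair would then sit in one state with the same input left (inseparable). If every existing state is out, open a new one.
a: 0a undefined. 0a->0: no, b/aaaaab meet in 0 with "b" left. Open state 1: 0a->1.
b: 0b undefined. 0b->0: no, a/bba meet in 1. 0b->1: ok.
aa: 1a undefined. 1a->0: no, abbb/aabbbb meet in 1 with "bbb" left. 1a->1: no, bb/aaaaab meet in 1 with "b" left. Open state 2: 1a->2.
ab: 1b undefined. 1b->0: no, b/bba meet in 1. 1b->1: ok.
aaa: 2a undefined. 2a->0: ok.
aab: 2b undefined. 2b->0: no, b/aabbbb meet in 1. 2b->1: no, b/aaaaab meet in 1. 2b->2: ok.
All examples now run through 3 states with every (state, symbol) defined. Accept strings end in {0,1}, Reject strings end in {2}; accept={0,1}.

states=3 start=0 accept={0,1} delta: 0a->1 0b->1 1a->2 1b->1 2a->0 2b->2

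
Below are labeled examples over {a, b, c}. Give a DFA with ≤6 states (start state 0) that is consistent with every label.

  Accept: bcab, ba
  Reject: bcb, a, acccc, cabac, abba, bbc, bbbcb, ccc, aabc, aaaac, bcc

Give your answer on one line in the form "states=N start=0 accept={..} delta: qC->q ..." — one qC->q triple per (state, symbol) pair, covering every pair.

states=3 start=0 accept={1} delta: 0a->0 0b->1 0c->0 1a->1 1b->0 1c->2 2a->0 2b->0 2c->0

Grow the machine one transition at a time. Run the examples from 0; the earliest place one falls off (shortest prefix, ties alphabetical) gets sent to the lowest-numbered state that keeps every Accept/Reject pair distinguishable — a pair clashes when both reach the same state with identical unread suffix — and to a fresh state only if none does.
a: 0a undefined. 0a->0: ok.
b: 0b undefined. 0b->0: no, ba/a meet in 0. Open state 1: 0b->1.
c: 0c undefined. 0c->0: ok.
ba: 1a undefined. 1a->0: no, ba/a meet in 0. 1a->1: ok.
bb: 1b undefined. 1b->0: ok.
bc: 1c undefined. 1c->0: no, bcab/bcb meet in 1. 1c->1: no, bcab/bcb meet in 0. Open state 2: 1c->2.
bca: 2a undefined. 2a->0: ok.
bcb: 2b undefined. 2b->0: ok.
bcc: 2c undefined. 2c->0: ok.
All examples now run through 3 states with every (state, symbol) defined. Accept strings end in {1}, Reject strings end in {0,2}; accept={1}.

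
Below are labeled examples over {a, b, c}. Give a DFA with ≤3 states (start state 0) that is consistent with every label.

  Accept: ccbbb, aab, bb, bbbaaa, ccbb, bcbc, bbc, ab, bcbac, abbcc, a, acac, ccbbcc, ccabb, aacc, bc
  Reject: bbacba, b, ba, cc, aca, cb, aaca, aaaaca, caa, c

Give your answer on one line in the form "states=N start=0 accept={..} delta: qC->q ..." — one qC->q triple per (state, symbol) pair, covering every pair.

Fold the examples into a partial DFA from state 0: repeatedly fix the first undefined (state, symbol) met by the shortest-then-alphabetical prefix, trying targets in increasing order and rejecting any under which an Accept and a Reject string meet in one state with the same remainder; add a state when all current targets are rejected. Accepting states are where Accept strings end.
a: 0a undefined. 0a->0: no, aab/b meet in 0 with "b" left. Open state 1: 0a->1.
b: 0b undefined. 0b->0: no, bb/b meet in 0. 0b->1: no, a/b meet in 1. Open state 2: 0b->2.
c: 0c undefined. 0c->0: ok.
aa: 1a undefined. 1a->0: no, aab/b meet in 2. 1a->1: no, a/caa meet in 1. 1a->2: ok.
ab: 1b undefined. 1b->0: no, ab/cc meet in 0. 1b->1: ok.
ac: 1c undefined. 1c->0: no, ab/aca meet in 1. 1c->1: ok.
ba: 2a undefined. 2a->0: ok.
bb: 2b undefined. 2b->0: no, ccbbb/bbacba meet in 2. 2b->1: ok.
bc: 2c undefined. 2c->0: no, ccbbb/aaca meet in 1. 2c->1: ok.
All examples now run through 3 states with every (state, symbol) defined. Accept strings end in {1}, Reject strings end in {0,2}; accept={1}.

states=3 start=0 accept={1} delta: 0a->1 0b->2 0c->0 1a->2 1b->1 1c->1 2a->0 2b->1 2c->1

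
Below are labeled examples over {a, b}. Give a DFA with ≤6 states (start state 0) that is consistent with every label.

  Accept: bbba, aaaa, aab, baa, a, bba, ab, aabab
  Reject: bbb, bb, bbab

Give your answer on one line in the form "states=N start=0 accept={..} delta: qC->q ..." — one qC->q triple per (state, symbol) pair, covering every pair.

states=3 start=0 accept={0,1} delta: 0a->0 0b->1 1a->0 1b->2 2a->1 2b->2

Grow the machine one transition at a time. Run the examples from 0; the earliest place one falls off (shortest prefix, ties alphabetical) gets sent to the lowest-numbered state that keeps every Accept/Reject pair distinguishable — a pair clashes when both reach the same state with identical unread suffix — and to a fresh state only if none does.
a: 0a undefined. 0a->0: ok.
b: 0b undefined. 0b->0: no, bbba/bbb meet in 0. Open state 1: 0b->1.
ba: 1a undefined. 1a->0: ok.
bb: 1b undefined. 1b->0: no, bbba/bb meet in 0. 1b->1: no, aab/bbb meet in 1. Open state 2: 1b->2.
bba: 2a undefined. 2a->0: no, aab/bbab meet in 1. 2a->1: ok.
bbb: 2b undefined. 2b->0: no, bbba/bbb meet in 0. 2b->1: no, aab/bbb meet in 1. 2b->2: ok.
All examples now run through 3 states with every (state, symbol) defined. Accept strings end in {0,1}, Reject strings end in {2}; accept={0,1}.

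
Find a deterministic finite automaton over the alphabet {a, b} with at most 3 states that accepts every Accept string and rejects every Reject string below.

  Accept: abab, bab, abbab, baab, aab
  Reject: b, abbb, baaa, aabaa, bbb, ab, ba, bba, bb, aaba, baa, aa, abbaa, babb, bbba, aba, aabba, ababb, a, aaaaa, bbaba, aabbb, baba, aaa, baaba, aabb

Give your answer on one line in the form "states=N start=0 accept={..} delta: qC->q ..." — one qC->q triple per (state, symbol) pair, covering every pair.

Fold the examples into a partial DFA from state 0: repeatedly fix the first undefined (state, symbol) met by the shortest-then-alphabetical prefix, trying targets in increasing order and rejecting any under which an Accept and a Reject string meet in one state with the same remainder; add a state when all current targets are rejected. Accepting states are where Accept strings end.
a: 0a undefined. 0a->0: no, aab/b meet in 0 with "b" left. Open state 1: 0a->1.
b: 0b undefined. 0b->0: no, bab/ab meet in 1 with "b" left. 0b->1: ok.
aa: 1a undefined. 1a->0: no, bab/b meet in 1. 1a->1: no, bab/ab meet in 1 with "b" left. Open state 2: 1a->2.
ab: 1b undefined. 1b->0: no, abab/abbb meet in 0. 1b->1: ok.
aaa: 2a undefined. 2a->0: no, baab/b meet in 1. 2a->1: no, baab/b meet in 1. 2a->2: ok.
aab: 2b undefined. 2b->0: ok.
All examples now run through 3 states with every (state, symbol) defined. Accept strings end in {0}, Reject strings end in {1,2}; accept={0}.

states=3 start=0 accept={0} delta: 0a->1 0b->1 1a->2 1b->1 2a->2 2b->0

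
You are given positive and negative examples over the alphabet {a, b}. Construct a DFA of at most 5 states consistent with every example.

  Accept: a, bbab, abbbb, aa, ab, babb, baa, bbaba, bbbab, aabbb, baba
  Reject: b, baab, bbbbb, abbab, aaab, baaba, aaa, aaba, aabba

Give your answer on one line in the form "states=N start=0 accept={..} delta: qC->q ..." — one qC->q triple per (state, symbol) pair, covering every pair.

State merging on the prefix tree: take the shortest (then alphabetical) example prefix whose next move is undefined and point that move at state 0, else 1, else 2, ...; a target is out if some Accept/Reject pair would then sit in one state with the same input left (inseparable). If every existing state is out, open a new one.
a: 0a undefined. 0a->0: no, a/aaa meet in 0. Open state 1: 0a->1.
b: 0b undefined. 0b->0: ok.
aa: 1a undefined. 1a->0: no, a/baaba meet in 1. 1a->1: no, a/aaa meet in 1. Open state 2: 1a->2.
ab: 1b undefined. 1b->0: no, bbab/b meet in 0. 1b->1: ok.
aaa: 2a undefined. 2a->0: ok.
aab: 2b undefined. 2b->0: no, a/baaba meet in 1. 2b->1: no, a/baab meet in 1. 2b->2: no, aa/baab meet in 2. Open state 3: 2b->3.
aaba: 3a undefined. 3a->0: ok.
aabb: 3b undefined. 3b->0: no, a/aabba meet in 1. 3b->1: no, aa/aabba meet in 2. 3b->2: no, aabbb/baab meet in 3. 3b->3: no, aabbb/baab meet in 3. Open state 4: 3b->4.
aabba: 4a undefined. 4a->0: ok.
aabbb: 4b undefined. 4b->0: no, aabbb/b meet in 0. 4b->1: ok.
All examples now run through 5 states with every (state, symbol) defined. Accept strings end in {1,2}, Reject strings end in {0,3}; accept={1,2}.

states=5 start=0 accept={1,2} delta: 0a->1 0b->0 1a->2 1b->1 2a->0 2b->3 3a->0 3b->4 4a->0 4b->1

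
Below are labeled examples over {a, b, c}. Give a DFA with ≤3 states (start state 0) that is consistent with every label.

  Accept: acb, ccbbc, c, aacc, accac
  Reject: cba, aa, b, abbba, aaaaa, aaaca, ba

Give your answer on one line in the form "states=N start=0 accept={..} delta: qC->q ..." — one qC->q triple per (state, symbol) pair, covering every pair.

Fold the examples into a partial DFA from state 0: repeatedly fix the first undefined (state, symbol) met by the shortest-then-alphabetical prefix, trying targets in increasing order and rejecting any under which an Accept and a Reject string meet in one state with the same remainder; add a state when all current targets are rejected. Accepting states are where Accept strings end.
a: 0a undefined. 0a->0: ok.
b: 0b undefined. 0b->0: ok.
c: 0c undefined. 0c->0: no, acb/cba meet in 0. Open state 1: 0c->1.
cb: 1b undefined. 1b->0: no, acb/cba meet in 0. 1b->1: ok.
cc: 1c undefined. 1c->0: no, aacc/aa meet in 0. 1c->1: ok.
cba: 1a undefined. 1a->0: ok.
All examples now run through 2 states with every (state, symbol) defined. Accept strings end in {1}, Reject strings end in {0}; accept={1}.

states=2 start=0 accept={1} delta: 0a->0 0b->0 0c->1 1a->0 1b->1 1c->1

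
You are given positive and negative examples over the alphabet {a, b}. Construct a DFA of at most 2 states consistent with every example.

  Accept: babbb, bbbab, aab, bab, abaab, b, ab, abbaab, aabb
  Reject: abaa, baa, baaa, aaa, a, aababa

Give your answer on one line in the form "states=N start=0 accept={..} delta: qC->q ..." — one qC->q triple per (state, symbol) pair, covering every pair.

states=2 start=0 accept={1} delta: 0a->0 0b->1 1a->0 1b->1

Fold the examples into a partial DFA from state 0: repeatedly fix the first undefined (state, symbol) met by the shortest-then-alphabetical prefix, trying targets in increasing order and rejecting any under which an Accept and a Reject string meet in one state with the same remainder; add a state when all current targets are rejected. Accepting states are where Accept strings end.
a: 0a undefined. 0a->0: ok.
b: 0b undefined. 0b->0: no, babbb/abaa meet in 0. Open state 1: 0b->1.
ba: 1a undefined. 1a->0: ok.
bb: 1b undefined. 1b->0: no, aabb/abaa meet in 0. 1b->1: ok.
All examples now run through 2 states with every (state, symbol) defined. Accept strings end in {1}, Reject strings end in {0}; accept={1}.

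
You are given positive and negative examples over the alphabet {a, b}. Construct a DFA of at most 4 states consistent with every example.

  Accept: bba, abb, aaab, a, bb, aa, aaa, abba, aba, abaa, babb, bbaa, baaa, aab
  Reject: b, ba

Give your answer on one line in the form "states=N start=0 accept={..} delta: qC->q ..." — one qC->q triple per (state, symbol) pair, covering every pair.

State merging on the prefix tree: take the shortest (then alphabetical) example prefix whose next move is undefined and point that move at state 0, else 1, else 2, ...; a target is out if some Accept/Reject pair would then sit in one state with the same input left (inseparable). If every existing state is out, open a new one.
a: 0a undefined. 0a->0: no, aaab/b meet in 0 with "b" left. Open state 1: 0a->1.
b: 0b undefined. 0b->0: no, bba/ba meet in 1. 0b->1: no, a/b meet in 1. Open state 2: 0b->2.
aa: 1a undefined. 1a->0: no, aab/b meet in 2. 1a->1: ok.
ab: 1b undefined. 1b->0: no, abb/b meet in 2. 1b->1: ok.
ba: 2a undefined. 2a->0: ok.
bb: 2b undefined. 2b->0: no, bb/ba meet in 0. 2b->1: ok.
All examples now run through 3 states with every (state, symbol) defined. Accept strings end in {1}, Reject strings end in {0,2}; accept={1}.

states=3 start=0 accept={1} delta: 0a->1 0b->2 1a->1 1b->1 2a->0 2b->1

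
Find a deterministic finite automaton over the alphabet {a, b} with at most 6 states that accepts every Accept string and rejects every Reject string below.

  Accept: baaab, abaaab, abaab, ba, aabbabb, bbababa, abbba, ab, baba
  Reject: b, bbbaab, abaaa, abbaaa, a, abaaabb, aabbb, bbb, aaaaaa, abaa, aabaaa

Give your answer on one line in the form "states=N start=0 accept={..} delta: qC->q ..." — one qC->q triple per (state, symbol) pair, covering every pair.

states=5 start=0 accept={0,2,3} delta: 0a->1 0b->1 1a->2 1b->2 2a->3 2b->1 3a->4 3b->1 4a->4 4b->0

Fold the examples into a partial DFA from state 0: repeatedly fix the first undefined (state, symbol) met by the shortest-then-alphabetical prefix, trying targets in increasing order and rejecting any under which an Accept and a Reject string meet in one state with the same remainder; add a state when all current targets are rejected. Accepting states are where Accept strings end.
a: 0a undefined. 0a->0: no, ab/b meet in 0 with "b" left. Open state 1: 0a->1.
b: 0b undefined. 0b->0: no, ba/a meet in 1. 0b->1: ok.
aa: 1a undefined. 1a->0: no, baaab/b meet in 1. 1a->1: no, ba/b meet in 1. Open state 2: 1a->2.
ab: 1b undefined. 1b->0: no, abaaab/bbbaab meet in 2 with "ab" left. 1b->1: no, abaab/bbbaab meet in 2 with "ab" left. 1b->2: ok.
aaa: 2a undefined. 2a->0: no, baaab/abaaa meet in 2. 2a->1: no, baaab/abaaabb meet in 2 with "b" left. 2a->2: no, baaab/bbb meet in 2 with "b" left. Open state 3: 2a->3.
aab: 2b undefined. 2b->0: no, ba/aabbb meet in 2. 2b->1: ok.
aaaa: 3a undefined. 3a->0: no, baaab/b meet in 1. 3a->1: no, baaab/abaaa meet in 2. 3a->2: no, baaab/b meet in 1. 3a->3: no, baaab/bbbaab meet in 3 with "b" left. Open state 4: 3a->4.
bbab: 3b undefined. 3b->0: no, aabbabb/b meet in 1. 3b->1: ok.
aaaaa: 4a undefined. 4a->0: no, abaaab/b meet in 1. 4a->1: no, abaaab/aaaaaa meet in 2. 4a->2: no, abaaab/b meet in 1. 4a->3: no, abaaab/b meet in 1. 4a->4: ok.
abaab: 4b undefined. 4b->0: ok.
All examples now run through 5 states with every (state, symbol) defined. Accept strings end in {0,2,3}, Reject strings end in {1,4}; accept={0,2,3}.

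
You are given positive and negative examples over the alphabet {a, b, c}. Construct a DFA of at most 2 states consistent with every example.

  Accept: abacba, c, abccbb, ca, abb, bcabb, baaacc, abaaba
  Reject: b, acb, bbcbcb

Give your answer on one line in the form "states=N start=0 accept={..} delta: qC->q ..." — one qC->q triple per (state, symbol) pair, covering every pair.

states=2 start=0 accept={0} delta: 0a->0 0b->1 0c->0 1a->0 1b->0 1c->0

Grow the machine one transition at a time. Run the examples from 0; the earliest place one falls off (shortest prefix, ties alphabetical) gets sent to the lowest-numbered state that keeps every Accept/Reject pair distinguishable — a pair clashes when both reach the same state with identical unread suffix — and to a fresh state only if none does.
a: 0a undefined. 0a->0: ok.
b: 0b undefined. 0b->0: no, abb/b meet in 0. Open state 1: 0b->1.
c: 0c undefined. 0c->0: ok.
ba: 1a undefined. 1a->0: ok.
bb: 1b undefined. 1b->0: ok.
bc: 1c undefined. 1c->0: ok.
All examples now run through 2 states with every (state, symbol) defined. Accept strings end in {0}, Reject strings end in {1}; accept={0}.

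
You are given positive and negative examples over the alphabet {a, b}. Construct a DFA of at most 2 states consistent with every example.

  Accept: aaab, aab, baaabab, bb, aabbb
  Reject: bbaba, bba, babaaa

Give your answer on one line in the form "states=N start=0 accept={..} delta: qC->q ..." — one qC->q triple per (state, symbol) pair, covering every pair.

Fold the examples into a partial DFA from state 0: repeatedly fix the first undefined (state, symbol) met by the shortest-then-alphabetical prefix, trying targets in increasing order and rejecting any under which an Accept and a Reject string meet in one state with the same remainder; add a state when all current targets are rejected. Accepting states are where Accept strings end.
a: 0a undefined. 0a->0: ok.
b: 0b undefined. 0b->0: no, aaab/bbaba meet in 0. Open state 1: 0b->1.
ba: 1a undefined. 1a->0: ok.
bb: 1b undefined. 1b->0: no, bb/bbaba meet in 0. 1b->1: ok.
All examples now run through 2 states with every (state, symbol) defined. Accept strings end in {1}, Reject strings end in {0}; accept={1}.

states=2 start=0 accept={1} delta: 0a->0 0b->1 1a->0 1b->1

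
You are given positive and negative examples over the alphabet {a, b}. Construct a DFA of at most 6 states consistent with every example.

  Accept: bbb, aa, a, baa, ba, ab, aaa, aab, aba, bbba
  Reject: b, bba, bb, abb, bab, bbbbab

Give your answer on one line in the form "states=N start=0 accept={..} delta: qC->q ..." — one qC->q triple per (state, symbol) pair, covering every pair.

states=4 start=0 accept={0,1} delta: 0a->1 0b->2 1a->1 1b->0 2a->0 2b->3 3a->2 3b->0

Grow the machine one transition at a time. Run the examples from 0; the earliest place one falls off (shortest prefix, ties alphabetical) gets sent to the lowest-numbered state that keeps every Accept/Reject pair distinguishable — a pair clashes when both reach the same state with identical unread suffix — and to a fresh state only if none does.
a: 0a undefined. 0a->0: no, ab/b meet in 0 with "b" left. Open state 1: 0a->1.
b: 0b undefined. 0b->0: no, bbb/b meet in 0. 0b->1: no, bbb/abb meet in 1 with "bb" left. Open state 2: 0b->2.
aa: 1a undefined. 1a->0: no, aab/b meet in 2. 1a->1: ok.
ab: 1b undefined. 1b->0: ok.
ba: 2a undefined. 2a->0: ok.
bb: 2b undefined. 2b->0: no, bbb/b meet in 2. 2b->1: no, aa/bba meet in 1. 2b->2: no, bbb/b meet in 2. Open state 3: 2b->3.
bba: 3a undefined. 3a->0: no, ba/bba meet in 0. 3a->1: no, aa/bba meet in 1. 3a->2: ok.
bbb: 3b undefined. 3b->0: ok.
All examples now run through 4 states with every (state, symbol) defined. Accept strings end in {0,1}, Reject strings end in {2,3}; accept={0,1}.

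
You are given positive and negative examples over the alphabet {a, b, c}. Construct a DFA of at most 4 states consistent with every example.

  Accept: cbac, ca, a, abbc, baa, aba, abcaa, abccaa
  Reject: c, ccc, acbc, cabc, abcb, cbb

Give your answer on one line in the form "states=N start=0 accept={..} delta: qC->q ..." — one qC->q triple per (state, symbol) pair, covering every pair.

Grow the machine one transition at a time. Run the examples from 0; the earliest place one falls off (shortest prefix, ties alphabetical) gets sent to the lowest-numbered state that keeps every Accept/Reject pair distinguishable — a pair clashes when both reach the same state with identical unread suffix — and to a fresh state only if none does.
a: 0a undefined. 0a->0: ok.
b: 0b undefined. 0b->0: no, abbc/c meet in 0 with "c" left. Open state 1: 0b->1.
c: 0c undefined. 0c->0: no, ca/c meet in 0. 0c->1: no, abbc/acbc meet in 1 with "bc" left. Open state 2: 0c->2.
ba: 1a undefined. 1a->0: ok.
ca: 2a undefined. 2a->0: ok.
cb: 2b undefined. 2b->0: no, cbac/c meet in 2. 2b->1: no, cbac/c meet in 2. 2b->2: no, cbac/c meet in 2. Open state 3: 2b->3.
cc: 2c undefined. 2c->0: ok.
abb: 1b undefined. 1b->0: no, abbc/c meet in 2. 1b->1: no, abbc/cabc meet in 1 with "c" left. 1b->2: ok.
abc: 1c undefined. 1c->0: no, ca/cabc meet in 0. 1c->1: ok.
cba: 3a undefined. 3a->0: no, cbac/c meet in 2. 3a->1: no, cbac/cabc meet in 1. 3a->2: ok.
cbb: 3b undefined. 3b->0: no, cbac/cbb meet in 0. 3b->1: ok.
acbc: 3c undefined. 3c->0: no, cbac/acbc meet in 0. 3c->1: ok.
All examples now run through 4 states with every (state, symbol) defined. Accept strings end in {0}, Reject strings end in {1,2}; accept={0}.

states=4 start=0 accept={0} delta: 0a->0 0b->1 0c->2 1a->0 1b->2 1c->1 2a->0 2b->3 2c->0 3a->2 3b->1 3c->1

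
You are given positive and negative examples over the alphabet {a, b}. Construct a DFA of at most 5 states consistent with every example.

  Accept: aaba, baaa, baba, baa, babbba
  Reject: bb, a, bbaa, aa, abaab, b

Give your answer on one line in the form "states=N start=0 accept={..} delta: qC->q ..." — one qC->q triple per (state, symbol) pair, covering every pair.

Grow the machine one transition at a time. Run the examples from 0; the earliest place one falls off (shortest prefix, ties alphabetical) gets sent to the lowest-numbered state that keeps every Accept/Reject pair distinguishable — a pair clashes when both reach the same state with identical unread suffix — and to a fresh state only if none does.
a: 0a undefined. 0a->0: ok.
b: 0b undefined. 0b->0: no, aaba/bb meet in 0. Open state 1: 0b->1.
ba: 1a undefined. 1a->0: no, aaba/a meet in 0. 1a->1: no, aaba/b meet in 1. Open state 2: 1a->2.
bb: 1b undefined. 1b->0: ok.
baa: 2a undefined. 2a->0: no, baaa/bb meet in 0. 2a->1: no, baa/b meet in 1. 2a->2: ok.
bab: 2b undefined. 2b->0: no, baba/bb meet in 0. 2b->1: ok.
All examples now run through 3 states with every (state, symbol) defined. Accept strings end in {2}, Reject strings end in {0,1}; accept={2}.

states=3 start=0 accept={2} delta: 0a->0 0b->1 1a->2 1b->0 2a->2 2b->1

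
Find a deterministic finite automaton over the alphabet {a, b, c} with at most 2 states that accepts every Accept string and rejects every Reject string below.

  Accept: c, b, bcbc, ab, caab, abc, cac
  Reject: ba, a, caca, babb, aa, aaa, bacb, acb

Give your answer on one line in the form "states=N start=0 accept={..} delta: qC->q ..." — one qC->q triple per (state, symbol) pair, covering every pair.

Fold the examples into a partial DFA from state 0: repeatedly fix the first undefined (state, symbol) met by the shortest-then-alphabetical prefix, trying targets in increasing order and rejecting any under which an Accept and a Reject string meet in one state with the same remainder; add a state when all current targets are rejected. Accepting states are where Accept strings end.
a: 0a undefined. 0a->0: ok.
b: 0b undefined. 0b->0: no, b/ba meet in 0. Open state 1: 0b->1.
c: 0c undefined. 0c->0: no, c/a meet in 0. 0c->1: ok.
ba: 1a undefined. 1a->0: ok.
bc: 1c undefined. 1c->0: no, bcbc/ba meet in 0. 1c->1: ok.
acb: 1b undefined. 1b->0: ok.
All examples now run through 2 states with every (state, symbol) defined. Accept strings end in {1}, Reject strings end in {0}; accept={1}.

states=2 start=0 accept={1} delta: 0a->0 0b->1 0c->1 1a->0 1b->0 1c->1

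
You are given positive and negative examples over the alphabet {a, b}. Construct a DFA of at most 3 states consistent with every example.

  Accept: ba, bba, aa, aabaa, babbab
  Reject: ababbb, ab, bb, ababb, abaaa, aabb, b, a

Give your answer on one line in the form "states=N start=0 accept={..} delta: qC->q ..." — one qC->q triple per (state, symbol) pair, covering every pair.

Fold the examples into a partial DFA from state 0: repeatedly fix the first undefined (state, symbol) met by the shortest-then-alphabetical prefix, trying targets in increasing order and rejecting any under which an Accept and a Reject string meet in one state with the same remainder; add a state when all current targets are rejected. Accepting states are where Accept strings end.
a: 0a undefined. 0a->0: no, aa/a meet in 0. Open state 1: 0a->1.
b: 0b undefined. 0b->0: no, ba/a meet in 1. 0b->1: ok.
aa: 1a undefined. 1a->0: no, aabaa/b meet in 1. 1a->1: no, ba/b meet in 1. Open state 2: 1a->2.
ab: 1b undefined. 1b->0: no, bba/ababb meet in 1. 1b->1: ok.
aab: 2b undefined. 2b->0: ok.
abaa: 2a undefined. 2a->0: ok.
All examples now run through 3 states with every (state, symbol) defined. Accept strings end in {0,2}, Reject strings end in {1}; accept={0,2}.

states=3 start=0 accept={0,2} delta: 0a->1 0b->1 1a->2 1b->1 2a->0 2b->0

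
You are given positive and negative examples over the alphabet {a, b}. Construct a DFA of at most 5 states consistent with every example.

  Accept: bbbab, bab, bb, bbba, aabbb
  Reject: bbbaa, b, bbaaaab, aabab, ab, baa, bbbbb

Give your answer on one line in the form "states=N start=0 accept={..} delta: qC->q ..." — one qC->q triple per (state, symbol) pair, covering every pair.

states=5 start=0 accept={3,4} delta: 0a->1 0b->2 1a->1 1b->0 2a->2 2b->3 3a->0 3b->4 4a->3 4b->0

State merging on the prefix tree: take the shortest (then alphabetical) example prefix whose next move is undefined and point that move at state 0, else 1, else 2, ...; a target is out if some Accept/Reject pair would then sit in one state with the same input left (inseparable). If every existing state is out, open a new one.
a: 0a undefined. 0a->0: no, bab/aabab meet in 0 with "bab" left. Open state 1: 0a->1.
b: 0b undefined. 0b->0: no, bbbab/ab meet in 1 with "b" left. 0b->1: no, bb/ab meet in 1 with "b" left. Open state 2: 0b->2.
aa: 1a undefined. 1a->0: no, bab/aabab meet in 2 with "ab" left. 1a->1: ok.
ab: 1b undefined. 1b->0: ok.
ba: 2a undefined. 2a->0: no, bab/b meet in 2. 2a->1: no, bab/aabab meet in 0. 2a->2: ok.
bb: 2b undefined. 2b->0: no, bbbab/bbaaaab meet in 0. 2b->1: no, bbbab/bbaaaab meet in 0. 2b->2: no, bbbab/bbbaa meet in 2. Open state 3: 2b->3.
bba: 3a undefined. 3a->0: ok.
bbb: 3b undefined. 3b->0: no, bbbab/bbaaaab meet in 0. 3b->1: no, bbbab/bbaaaab meet in 0. 3b->2: no, bbba/bbbaa meet in 2. 3b->3: no, bbbab/b meet in 2. Open state 4: 3b->4.
bbba: 4a undefined. 4a->0: no, bbbab/b meet in 2. 4a->1: no, bbbab/bbaaaab meet in 0. 4a->2: no, bbba/bbbaa meet in 2. 4a->3: ok.
bbbb: 4b undefined. 4b->0: ok.
All examples now run through 5 states with every (state, symbol) defined. Accept strings end in {3,4}, Reject strings end in {0,2}; accept={3,4}.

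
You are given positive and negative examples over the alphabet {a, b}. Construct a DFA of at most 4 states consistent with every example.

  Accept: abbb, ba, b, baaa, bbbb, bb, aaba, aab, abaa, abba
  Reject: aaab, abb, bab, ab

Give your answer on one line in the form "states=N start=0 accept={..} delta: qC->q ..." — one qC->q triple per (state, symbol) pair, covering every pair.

states=4 start=0 accept={0,1} delta: 0a->1 0b->0 1a->0 1b->2 2a->0 2b->3 3a->0 3b->0

Grow the machine one transition at a time. Run the examples from 0; the earliest place one falls off (shortest prefix, ties alphabetical) gets sent to the lowest-numbered state that keeps every Accept/Reject pair distinguishable — a pair clashes when both reach the same state with identical unread suffix — and to a fresh state only if none does.
a: 0a undefined. 0a->0: no, b/aaab meet in 0 with "b" left. Open state 1: 0a->1.
b: 0b undefined. 0b->0: ok.
aa: 1a undefined. 1a->0: ok.
ab: 1b undefined. 1b->0: no, abbb/aaab meet in 0. 1b->1: no, abbb/aaab meet in 1. Open state 2: 1b->2.
aba: 2a undefined. 2a->0: ok.
abb: 2b undefined. 2b->0: no, abbb/abb meet in 0. 2b->1: no, abbb/aaab meet in 2. 2b->2: no, abbb/aaab meet in 2. Open state 3: 2b->3.
abba: 3a undefined. 3a->0: ok.
abbb: 3b undefined. 3b->0: ok.
All examples now run through 4 states with every (state, symbol) defined. Accept strings end in {0,1}, Reject strings end in {2,3}; accept={0,1}.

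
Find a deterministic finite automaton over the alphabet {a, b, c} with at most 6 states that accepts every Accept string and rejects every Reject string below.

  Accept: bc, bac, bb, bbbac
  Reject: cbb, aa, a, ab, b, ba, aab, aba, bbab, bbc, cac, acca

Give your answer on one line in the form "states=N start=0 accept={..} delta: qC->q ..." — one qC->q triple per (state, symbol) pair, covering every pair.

states=3 start=0 accept={2} delta: 0a->0 0b->1 0c->2 1a->0 1b->2 1c->2 2a->2 2b->0 2c->0

Grow the machine one transition at a time. Run the examples from 0; the earliest place one falls off (shortest prefix, ties alphabetical) gets sent to the lowest-numbered state that keeps every Accept/Reject pair distinguishable — a pair clashes when both reach the same state with identical unread suffix — and to a fresh state only if none does.
a: 0a undefined. 0a->0: ok.
b: 0b undefined. 0b->0: no, bc/bbc meet in 0 with "c" left. Open state 1: 0b->1.
c: 0c undefined. 0c->0: no, bb/cbb meet in 1 with "b" left. 0c->1: no, bac/cac meet in 1 with "ac" left. Open state 2: 0c->2.
ba: 1a undefined. 1a->0: ok.
bb: 1b undefined. 1b->0: no, bac/bbc meet in 2. 1b->1: no, bc/bbc meet in 1 with "c" left. 1b->2: ok.
bc: 1c undefined. 1c->0: no, bc/aa meet in 0. 1c->1: no, bc/ab meet in 1. 1c->2: ok.
ca: 2a undefined. 2a->0: no, bc/cac meet in 2. 2a->1: no, bc/bbab meet in 2. 2a->2: ok.
cb: 2b undefined. 2b->0: ok.
acc: 2c undefined. 2c->0: ok.
All examples now run through 3 states with every (state, symbol) defined. Accept strings end in {2}, Reject strings end in {0,1}; accept={2}.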